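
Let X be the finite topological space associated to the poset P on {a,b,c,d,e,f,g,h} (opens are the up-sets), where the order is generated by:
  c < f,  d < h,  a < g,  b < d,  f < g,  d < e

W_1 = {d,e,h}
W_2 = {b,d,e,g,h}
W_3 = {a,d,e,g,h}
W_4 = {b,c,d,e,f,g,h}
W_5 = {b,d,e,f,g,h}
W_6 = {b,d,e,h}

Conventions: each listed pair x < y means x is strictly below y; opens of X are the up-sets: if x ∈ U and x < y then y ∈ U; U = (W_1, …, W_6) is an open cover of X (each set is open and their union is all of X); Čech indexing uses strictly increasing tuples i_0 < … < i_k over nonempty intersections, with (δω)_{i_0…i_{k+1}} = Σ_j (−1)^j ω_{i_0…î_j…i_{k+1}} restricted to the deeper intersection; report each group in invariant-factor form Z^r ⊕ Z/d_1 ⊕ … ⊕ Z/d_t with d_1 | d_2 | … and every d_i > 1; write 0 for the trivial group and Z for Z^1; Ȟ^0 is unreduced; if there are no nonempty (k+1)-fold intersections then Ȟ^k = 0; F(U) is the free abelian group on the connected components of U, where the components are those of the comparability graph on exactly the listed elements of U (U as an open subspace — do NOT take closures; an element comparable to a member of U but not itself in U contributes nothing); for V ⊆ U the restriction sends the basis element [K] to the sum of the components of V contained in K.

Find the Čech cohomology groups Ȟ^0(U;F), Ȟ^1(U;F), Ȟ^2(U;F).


Ȟ^0(U;F) ≅ Z^2; Ȟ^1(U;F) ≅ 0; Ȟ^2(U;F) ≅ 0

nerve simplices:
  W12={d,e,h} W13={d,e,h} W14={d,e,h} W15={d,e,h} W16={d,e,h} W23={d,e,g,h} W24={b,d,e,g,h} W25={b,d,e,g,h} W26={b,d,e,h} W34={d,e,g,h} W35={d,e,g,h} W36={d,e,h} W45={b,d,e,f,g,h} W46={b,d,e,h} W56={b,d,e,h}
  W123={d,e,h} W124={d,e,h} W125={d,e,h} W126={d,e,h} W134={d,e,h} W135={d,e,h} W136={d,e,h} W145={d,e,h} W146={d,e,h} W156={d,e,h} W234={d,e,g,h} W235={d,e,g,h} W236={d,e,h} W245={b,d,e,g,h} W246={b,d,e,h} W256={b,d,e,h} W345={d,e,g,h} W346={d,e,h} W356={d,e,h} W456={b,d,e,h}
  W1234={d,e,h} W1235={d,e,h} W1236={d,e,h} W1245={d,e,h} W1246={d,e,h} W1256={d,e,h} W1345={d,e,h} W1346={d,e,h} W1356={d,e,h} W1456={d,e,h} W2345={d,e,g,h} W2346={d,e,h} W2356={d,e,h} W2456={b,d,e,h} W3456={d,e,h}
  W12345={d,e,h} W12346={d,e,h} W12356={d,e,h} W12456={d,e,h} W13456={d,e,h} W23456={d,e,h}
  W123456={d,e,h}
components per intersection:
  W1: {d,e,h}
  W2: {b,d,e,h} {g}
  W3: {a,g} {d,e,h}
  W4: {b,d,e,h} {c,f,g}
  W5: {b,d,e,h} {f,g}
  W6: {b,d,e,h}
  W12: {d,e,h}
  W13: {d,e,h}
  W14: {d,e,h}
  W15: {d,e,h}
  W16: {d,e,h}
  W23: {d,e,h} {g}
  W24: {b,d,e,h} {g}
  W25: {b,d,e,h} {g}
  W26: {b,d,e,h}
  W34: {d,e,h} {g}
  W35: {d,e,h} {g}
  W36: {d,e,h}
  W45: {b,d,e,h} {f,g}
  W46: {b,d,e,h}
  W56: {b,d,e,h}
  W123: {d,e,h}
  W124: {d,e,h}
  W125: {d,e,h}
  W126: {d,e,h}
  W134: {d,e,h}
  W135: {d,e,h}
  W136: {d,e,h}
  W145: {d,e,h}
  W146: {d,e,h}
  W156: {d,e,h}
  W234: {d,e,h} {g}
  W235: {d,e,h} {g}
  W236: {d,e,h}
  W245: {b,d,e,h} {g}
  W246: {b,d,e,h}
  W256: {b,d,e,h}
  W345: {d,e,h} {g}
  W346: {d,e,h}
  W356: {d,e,h}
  W456: {b,d,e,h}
  W1234: {d,e,h}
  W1235: {d,e,h}
  W1236: {d,e,h}
  W1245: {d,e,h}
  W1246: {d,e,h}
  W1256: {d,e,h}
  W1345: {d,e,h}
  W1346: {d,e,h}
  W1356: {d,e,h}
  W1456: {d,e,h}
  W2345: {d,e,h} {g}
  W2346: {d,e,h}
  W2356: {d,e,h}
  W2456: {b,d,e,h}
  W3456: {d,e,h}
  W12345: {d,e,h}
  W12346: {d,e,h}
  W12356: {d,e,h}
  W12456: {d,e,h}
  W13456: {d,e,h}
  W23456: {d,e,h}
  W123456: {d,e,h}
C dims 10,21,24,16; δ0: rk 8, SNF 1^8; δ1: rk 13, SNF 1^13; δ2: rk 11, SNF 1^11
degree 0: 10−8−0 = 2 → Ȟ^0 ≅ Z^2
degree 1: 21−13−8 = 0 → Ȟ^1 ≅ 0
degree 2: 24−11−13 = 0 → Ȟ^2 ≅ 0


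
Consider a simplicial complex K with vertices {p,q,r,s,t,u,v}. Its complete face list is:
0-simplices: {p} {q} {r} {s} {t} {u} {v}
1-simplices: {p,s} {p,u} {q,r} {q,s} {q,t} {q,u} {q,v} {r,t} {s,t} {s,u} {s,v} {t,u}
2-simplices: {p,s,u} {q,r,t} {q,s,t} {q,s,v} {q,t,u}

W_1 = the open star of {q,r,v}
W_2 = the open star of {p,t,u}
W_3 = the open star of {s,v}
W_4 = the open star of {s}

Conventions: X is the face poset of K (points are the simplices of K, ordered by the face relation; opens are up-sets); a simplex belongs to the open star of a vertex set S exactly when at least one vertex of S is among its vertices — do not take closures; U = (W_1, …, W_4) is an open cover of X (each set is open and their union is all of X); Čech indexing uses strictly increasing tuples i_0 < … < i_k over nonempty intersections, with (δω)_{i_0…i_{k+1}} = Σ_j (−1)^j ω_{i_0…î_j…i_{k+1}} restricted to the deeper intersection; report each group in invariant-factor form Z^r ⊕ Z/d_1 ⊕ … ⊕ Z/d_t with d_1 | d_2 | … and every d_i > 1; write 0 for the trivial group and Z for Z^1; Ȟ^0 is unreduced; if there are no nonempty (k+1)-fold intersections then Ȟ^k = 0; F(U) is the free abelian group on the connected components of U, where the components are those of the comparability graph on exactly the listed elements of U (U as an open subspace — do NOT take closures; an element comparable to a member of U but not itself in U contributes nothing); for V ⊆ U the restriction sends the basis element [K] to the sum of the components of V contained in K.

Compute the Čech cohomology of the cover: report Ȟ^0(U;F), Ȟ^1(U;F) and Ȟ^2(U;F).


intersection data:
  W1={{q},{r},{v},{q,r},{q,s},{q,t},{q,u},{q,v},{r,t},{s,v},{q,r,t},{q,s,t},{q,s,v},{q,t,u}} W2={{p},{t},{u},{p,s},{p,u},{q,t},{q,u},{r,t},{s,t},{s,u},{t,u},{p,s,u},{q,r,t},{q,s,t},{q,t,u}} W3={{s},{v},{p,s},{q,s},{q,v},{s,t},{s,u},{s,v},{p,s,u},{q,s,t},{q,s,v}} W4={{s},{p,s},{q,s},{s,t},{s,u},{s,v},{p,s,u},{q,s,t},{q,s,v}}
  W12={{q,t},{q,u},{r,t},{q,r,t},{q,s,t},{q,t,u}} W13={{v},{q,s},{q,v},{s,v},{q,s,t},{q,s,v}} W14={{q,s},{s,v},{q,s,t},{q,s,v}} W23={{p,s},{s,t},{s,u},{p,s,u},{q,s,t}} W24={{p,s},{s,t},{s,u},{p,s,u},{q,s,t}} W34={{s},{p,s},{q,s},{s,t},{s,u},{s,v},{p,s,u},{q,s,t},{q,s,v}}
  W123={{q,s,t}} W124={{q,s,t}} W134={{q,s},{s,v},{q,s,t},{q,s,v}} W234={{p,s},{s,t},{s,u},{p,s,u},{q,s,t}}
  W1234={{q,s,t}}
components per intersection:
  W1: {{q},{r},{v},{q,r},{q,s},{q,t},{q,u},{q,v},{r,t},{s,v},{q,r,t},{q,s,t},{q,s,v},{q,t,u}}
  W2: {{p},{t},{u},{p,s},{p,u},{q,t},{q,u},{r,t},{s,t},{s,u},{t,u},{p,s,u},{q,r,t},{q,s,t},{q,t,u}}
  W3: {{s},{v},{p,s},{q,s},{q,v},{s,t},{s,u},{s,v},{p,s,u},{q,s,t},{q,s,v}}
  W4: {{s},{p,s},{q,s},{s,t},{s,u},{s,v},{p,s,u},{q,s,t},{q,s,v}}
  W12: {{q,t},{q,u},{r,t},{q,r,t},{q,s,t},{q,t,u}}
  W13: {{v},{q,s},{q,v},{s,v},{q,s,t},{q,s,v}}
  W14: {{q,s},{s,v},{q,s,t},{q,s,v}}
  W23: {{p,s},{s,u},{p,s,u}} {{s,t},{q,s,t}}
  W24: {{p,s},{s,u},{p,s,u}} {{s,t},{q,s,t}}
  W34: {{s},{p,s},{q,s},{s,t},{s,u},{s,v},{p,s,u},{q,s,t},{q,s,v}}
  W123: {{q,s,t}}
  W124: {{q,s,t}}
  W134: {{q,s},{s,v},{q,s,t},{q,s,v}}
  W234: {{p,s},{s,u},{p,s,u}} {{s,t},{q,s,t}}
  W1234: {{q,s,t}}
C dims 4,8,5,1; δ0: rk 3, SNF 1^3; δ1: rk 4, SNF 1^4; δ2: rk 1, SNF 1^1
Ȟ^0 = (4 − 3) − 0 = 1, so Ȟ^0 ≅ Z
Ȟ^1 = (8 − 4) − 3 = 1, so Ȟ^1 ≅ Z
Ȟ^2 = (5 − 1) − 4 = 0, so Ȟ^2 ≅ 0

Ȟ^0(U;F) ≅ Z, Ȟ^1(U;F) ≅ Z, Ȟ^2(U;F) ≅ 0


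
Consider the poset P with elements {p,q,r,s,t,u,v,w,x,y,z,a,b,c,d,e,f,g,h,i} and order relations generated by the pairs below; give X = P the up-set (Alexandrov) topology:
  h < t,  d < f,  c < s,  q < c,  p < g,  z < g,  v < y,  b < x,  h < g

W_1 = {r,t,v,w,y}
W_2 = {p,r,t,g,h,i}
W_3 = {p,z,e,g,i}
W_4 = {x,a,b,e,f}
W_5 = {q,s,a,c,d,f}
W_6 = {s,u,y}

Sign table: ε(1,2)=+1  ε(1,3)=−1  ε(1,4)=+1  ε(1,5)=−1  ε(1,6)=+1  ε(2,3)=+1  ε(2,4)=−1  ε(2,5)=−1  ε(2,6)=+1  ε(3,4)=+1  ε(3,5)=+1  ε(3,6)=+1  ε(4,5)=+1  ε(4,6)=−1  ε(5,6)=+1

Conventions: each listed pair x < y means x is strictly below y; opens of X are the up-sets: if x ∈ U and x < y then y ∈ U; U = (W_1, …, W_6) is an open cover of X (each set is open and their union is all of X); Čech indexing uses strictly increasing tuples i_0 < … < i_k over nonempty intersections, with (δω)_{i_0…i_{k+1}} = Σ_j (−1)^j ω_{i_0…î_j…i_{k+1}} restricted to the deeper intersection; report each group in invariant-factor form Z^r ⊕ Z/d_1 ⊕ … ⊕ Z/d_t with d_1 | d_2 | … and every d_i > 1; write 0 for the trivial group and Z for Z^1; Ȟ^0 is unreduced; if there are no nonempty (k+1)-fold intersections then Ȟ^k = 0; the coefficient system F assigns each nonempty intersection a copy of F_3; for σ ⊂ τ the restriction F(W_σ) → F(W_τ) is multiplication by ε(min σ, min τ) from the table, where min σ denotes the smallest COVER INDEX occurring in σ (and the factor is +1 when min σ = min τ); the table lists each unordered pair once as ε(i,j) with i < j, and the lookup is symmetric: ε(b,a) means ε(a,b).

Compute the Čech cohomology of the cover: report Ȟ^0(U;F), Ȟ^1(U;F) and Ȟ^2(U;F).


Ȟ^0(U;F) ≅ Z/3,  Ȟ^1(U;F) ≅ Z/3,  Ȟ^2(U;F) ≅ 0

nerve of the cover:
  W12={r,t} W16={y} W23={p,g,i} W34={e} W45={a,f} W56={s}
C dims 6,6; δ0: rk_F3 5
Ȟ^0 = (6 − 5) − 0 = 1, so Ȟ^0 ≅ Z/3
Ȟ^1 = (6 − 0) − 5 = 1, so Ȟ^1 ≅ Z/3
Ȟ^2 = (0 − 0) − 0 = 0, so Ȟ^2 ≅ 0


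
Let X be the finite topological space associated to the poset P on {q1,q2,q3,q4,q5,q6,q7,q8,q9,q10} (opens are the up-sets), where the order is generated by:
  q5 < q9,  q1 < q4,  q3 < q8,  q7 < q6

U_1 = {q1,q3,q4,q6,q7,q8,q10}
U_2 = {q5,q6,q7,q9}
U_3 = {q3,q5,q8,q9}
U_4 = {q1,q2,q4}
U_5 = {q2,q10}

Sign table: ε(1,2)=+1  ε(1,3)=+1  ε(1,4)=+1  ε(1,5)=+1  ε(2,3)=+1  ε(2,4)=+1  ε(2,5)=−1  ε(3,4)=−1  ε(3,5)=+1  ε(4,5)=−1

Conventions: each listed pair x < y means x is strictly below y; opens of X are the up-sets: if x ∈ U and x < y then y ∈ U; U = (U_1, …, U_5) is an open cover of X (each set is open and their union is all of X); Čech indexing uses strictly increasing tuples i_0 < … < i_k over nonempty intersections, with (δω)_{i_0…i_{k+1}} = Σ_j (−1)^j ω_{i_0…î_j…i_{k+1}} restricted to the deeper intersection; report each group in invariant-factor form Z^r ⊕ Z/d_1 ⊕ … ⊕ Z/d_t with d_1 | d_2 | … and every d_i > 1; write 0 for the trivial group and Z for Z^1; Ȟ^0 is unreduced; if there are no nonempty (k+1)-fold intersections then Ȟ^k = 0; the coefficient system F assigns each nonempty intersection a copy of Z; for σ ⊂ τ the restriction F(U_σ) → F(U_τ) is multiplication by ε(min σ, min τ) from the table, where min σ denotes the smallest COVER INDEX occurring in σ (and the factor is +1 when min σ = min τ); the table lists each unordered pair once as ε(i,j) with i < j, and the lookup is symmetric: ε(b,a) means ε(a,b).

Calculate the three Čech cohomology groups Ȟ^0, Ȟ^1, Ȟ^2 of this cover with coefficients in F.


Ȟ^0(U;F) ≅ 0, Ȟ^1(U;F) ≅ Z ⊕ Z/2 and Ȟ^2(U;F) ≅ 0

intersection data:
  U12={q6,q7} U13={q3,q8} U14={q1,q4} U15={q10} U23={q5,q9} U45={q2}
C dims 5,6; δ0: rk 5, SNF 1^4·2
Ȟ^0 = (5 − 5) − 0 = 0, so Ȟ^0 ≅ 0
Ȟ^1 = (6 − 0) − 5 = 1 plus torsion [2], so Ȟ^1 ≅ Z ⊕ Z/2
Ȟ^2 = (0 − 0) − 0 = 0, so Ȟ^2 ≅ 0


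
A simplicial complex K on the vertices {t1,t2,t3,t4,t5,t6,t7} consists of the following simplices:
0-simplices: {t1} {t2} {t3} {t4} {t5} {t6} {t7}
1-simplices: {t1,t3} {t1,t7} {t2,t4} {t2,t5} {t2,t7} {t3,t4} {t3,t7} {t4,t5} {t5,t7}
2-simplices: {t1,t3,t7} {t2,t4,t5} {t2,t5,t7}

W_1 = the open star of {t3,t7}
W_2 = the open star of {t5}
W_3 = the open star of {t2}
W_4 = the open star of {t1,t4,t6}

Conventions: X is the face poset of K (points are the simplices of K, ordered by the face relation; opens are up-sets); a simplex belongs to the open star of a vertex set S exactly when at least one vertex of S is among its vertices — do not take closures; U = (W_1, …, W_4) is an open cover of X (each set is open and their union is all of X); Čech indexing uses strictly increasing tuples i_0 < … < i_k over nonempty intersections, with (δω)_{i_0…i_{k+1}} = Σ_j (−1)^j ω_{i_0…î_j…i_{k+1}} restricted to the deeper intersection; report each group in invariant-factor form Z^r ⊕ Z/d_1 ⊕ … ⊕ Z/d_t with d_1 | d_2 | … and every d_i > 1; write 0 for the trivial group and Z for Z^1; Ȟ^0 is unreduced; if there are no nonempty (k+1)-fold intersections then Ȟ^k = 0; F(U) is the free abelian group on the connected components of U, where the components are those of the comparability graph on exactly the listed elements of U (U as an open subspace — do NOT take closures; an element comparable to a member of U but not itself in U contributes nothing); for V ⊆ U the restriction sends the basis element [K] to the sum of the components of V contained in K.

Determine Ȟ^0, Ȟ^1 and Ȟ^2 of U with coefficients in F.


intersection data:
  W1={{t3},{t7},{t1,t3},{t1,t7},{t2,t7},{t3,t4},{t3,t7},{t5,t7},{t1,t3,t7},{t2,t5,t7}} W2={{t5},{t2,t5},{t4,t5},{t5,t7},{t2,t4,t5},{t2,t5,t7}} W3={{t2},{t2,t4},{t2,t5},{t2,t7},{t2,t4,t5},{t2,t5,t7}} W4={{t1},{t4},{t6},{t1,t3},{t1,t7},{t2,t4},{t3,t4},{t4,t5},{t1,t3,t7},{t2,t4,t5}}
  W12={{t5,t7},{t2,t5,t7}} W13={{t2,t7},{t2,t5,t7}} W14={{t1,t3},{t1,t7},{t3,t4},{t1,t3,t7}} W23={{t2,t5},{t2,t4,t5},{t2,t5,t7}} W24={{t4,t5},{t2,t4,t5}} W34={{t2,t4},{t2,t4,t5}}
  W123={{t2,t5,t7}} W234={{t2,t4,t5}}
components per intersection:
  W1: {{t3},{t7},{t1,t3},{t1,t7},{t2,t7},{t3,t4},{t3,t7},{t5,t7},{t1,t3,t7},{t2,t5,t7}}
  W2: {{t5},{t2,t5},{t4,t5},{t5,t7},{t2,t4,t5},{t2,t5,t7}}
  W3: {{t2},{t2,t4},{t2,t5},{t2,t7},{t2,t4,t5},{t2,t5,t7}}
  W4: {{t1},{t1,t3},{t1,t7},{t1,t3,t7}} {{t4},{t2,t4},{t3,t4},{t4,t5},{t2,t4,t5}} {{t6}}
  W12: {{t5,t7},{t2,t5,t7}}
  W13: {{t2,t7},{t2,t5,t7}}
  W14: {{t1,t3},{t1,t7},{t1,t3,t7}} {{t3,t4}}
  W23: {{t2,t5},{t2,t4,t5},{t2,t5,t7}}
  W24: {{t4,t5},{t2,t4,t5}}
  W34: {{t2,t4},{t2,t4,t5}}
  W123: {{t2,t5,t7}}
  W234: {{t2,t4,t5}}
C dims 6,7,2; δ0: rk 4, SNF 1^4; δ1: rk 2, SNF 1^2
Ȟ^0 = (6 − 4) − 0 = 2, so Ȟ^0 ≅ Z^2
Ȟ^1 = (7 − 2) − 4 = 1, so Ȟ^1 ≅ Z
Ȟ^2 = (2 − 0) − 2 = 0, so Ȟ^2 ≅ 0

Ȟ^0 ≅ Z^2, Ȟ^1 ≅ Z, Ȟ^2 ≅ 0


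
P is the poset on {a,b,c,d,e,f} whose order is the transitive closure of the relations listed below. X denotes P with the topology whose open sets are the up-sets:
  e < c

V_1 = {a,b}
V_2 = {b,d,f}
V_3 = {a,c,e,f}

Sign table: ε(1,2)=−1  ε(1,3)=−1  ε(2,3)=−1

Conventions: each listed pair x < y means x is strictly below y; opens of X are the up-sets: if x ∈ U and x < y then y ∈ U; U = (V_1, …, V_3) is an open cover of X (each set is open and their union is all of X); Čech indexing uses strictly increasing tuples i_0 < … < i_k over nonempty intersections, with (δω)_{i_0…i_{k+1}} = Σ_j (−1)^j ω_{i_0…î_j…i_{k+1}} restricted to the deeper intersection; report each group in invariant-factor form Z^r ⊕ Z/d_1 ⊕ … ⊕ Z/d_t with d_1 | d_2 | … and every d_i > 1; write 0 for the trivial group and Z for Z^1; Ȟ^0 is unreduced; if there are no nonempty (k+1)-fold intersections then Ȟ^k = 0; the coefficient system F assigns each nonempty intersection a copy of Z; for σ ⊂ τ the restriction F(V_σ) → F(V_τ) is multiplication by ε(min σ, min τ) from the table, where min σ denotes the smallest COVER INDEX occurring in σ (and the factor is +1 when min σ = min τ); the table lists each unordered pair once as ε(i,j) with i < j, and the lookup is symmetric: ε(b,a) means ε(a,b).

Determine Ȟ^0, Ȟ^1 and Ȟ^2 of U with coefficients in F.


Ȟ^0 = 0, Ȟ^1 = Z/2, Ȟ^2 = 0

cover nerve:
  V12={b} V13={a} V23={f}
C dims 3,3; δ0: rk 3, SNF 1^2·2
Ȟ^0: (3−3)−0=0 ⇒ 0
Ȟ^1: (3−0)−3=0 plus torsion [2] ⇒ Z/2
Ȟ^2: (0−0)−0=0 ⇒ 0


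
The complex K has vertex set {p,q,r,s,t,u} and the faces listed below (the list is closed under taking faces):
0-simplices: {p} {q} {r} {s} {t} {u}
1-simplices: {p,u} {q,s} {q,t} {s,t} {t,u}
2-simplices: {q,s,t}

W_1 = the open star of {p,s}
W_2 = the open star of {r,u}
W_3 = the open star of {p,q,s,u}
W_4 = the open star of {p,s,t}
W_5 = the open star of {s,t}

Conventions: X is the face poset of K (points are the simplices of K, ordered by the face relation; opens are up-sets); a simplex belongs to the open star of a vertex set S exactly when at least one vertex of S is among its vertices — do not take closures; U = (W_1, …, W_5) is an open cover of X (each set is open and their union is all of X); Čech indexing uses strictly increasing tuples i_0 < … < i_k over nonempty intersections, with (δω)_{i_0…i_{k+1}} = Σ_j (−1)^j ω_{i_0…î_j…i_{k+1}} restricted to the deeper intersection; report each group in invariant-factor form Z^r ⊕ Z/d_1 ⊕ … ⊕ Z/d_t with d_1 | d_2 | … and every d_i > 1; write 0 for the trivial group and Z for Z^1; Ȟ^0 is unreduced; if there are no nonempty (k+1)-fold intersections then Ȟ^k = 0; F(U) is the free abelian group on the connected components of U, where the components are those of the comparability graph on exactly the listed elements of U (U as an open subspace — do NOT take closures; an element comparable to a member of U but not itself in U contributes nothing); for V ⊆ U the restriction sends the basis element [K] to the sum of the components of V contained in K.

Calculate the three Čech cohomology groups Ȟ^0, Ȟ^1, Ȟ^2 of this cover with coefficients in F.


Ȟ^0 = Z^2; Ȟ^1 = 0; Ȟ^2 = 0

nonempty overlaps:
  W1={{p},{s},{p,u},{q,s},{s,t},{q,s,t}} W2={{r},{u},{p,u},{t,u}} W3={{p},{q},{s},{u},{p,u},{q,s},{q,t},{s,t},{t,u},{q,s,t}} W4={{p},{s},{t},{p,u},{q,s},{q,t},{s,t},{t,u},{q,s,t}} W5={{s},{t},{q,s},{q,t},{s,t},{t,u},{q,s,t}}
  W12={{p,u}} W13={{p},{s},{p,u},{q,s},{s,t},{q,s,t}} W14={{p},{s},{p,u},{q,s},{s,t},{q,s,t}} W15={{s},{q,s},{s,t},{q,s,t}} W23={{u},{p,u},{t,u}} W24={{p,u},{t,u}} W25={{t,u}} W34={{p},{s},{p,u},{q,s},{q,t},{s,t},{t,u},{q,s,t}} W35={{s},{q,s},{q,t},{s,t},{t,u},{q,s,t}} W45={{s},{t},{q,s},{q,t},{s,t},{t,u},{q,s,t}}
  W123={{p,u}} W124={{p,u}} W134={{p},{s},{p,u},{q,s},{s,t},{q,s,t}} W135={{s},{q,s},{s,t},{q,s,t}} W145={{s},{q,s},{s,t},{q,s,t}} W234={{p,u},{t,u}} W235={{t,u}} W245={{t,u}} W345={{s},{q,s},{q,t},{s,t},{t,u},{q,s,t}}
  W1234={{p,u}} W1345={{s},{q,s},{s,t},{q,s,t}} W2345={{t,u}}
components per intersection:
  W1: {{p},{p,u}} {{s},{q,s},{s,t},{q,s,t}}
  W2: {{r}} {{u},{p,u},{t,u}}
  W3: {{p},{u},{p,u},{t,u}} {{q},{s},{q,s},{q,t},{s,t},{q,s,t}}
  W4: {{p},{p,u}} {{s},{t},{q,s},{q,t},{s,t},{t,u},{q,s,t}}
  W5: {{s},{t},{q,s},{q,t},{s,t},{t,u},{q,s,t}}
  W12: {{p,u}}
  W13: {{p},{p,u}} {{s},{q,s},{s,t},{q,s,t}}
  W14: {{p},{p,u}} {{s},{q,s},{s,t},{q,s,t}}
  W15: {{s},{q,s},{s,t},{q,s,t}}
  W23: {{u},{p,u},{t,u}}
  W24: {{p,u}} {{t,u}}
  W25: {{t,u}}
  W34: {{p},{p,u}} {{s},{q,s},{q,t},{s,t},{q,s,t}} {{t,u}}
  W35: {{s},{q,s},{q,t},{s,t},{q,s,t}} {{t,u}}
  W45: {{s},{t},{q,s},{q,t},{s,t},{t,u},{q,s,t}}
  W123: {{p,u}}
  W124: {{p,u}}
  W134: {{p},{p,u}} {{s},{q,s},{s,t},{q,s,t}}
  W135: {{s},{q,s},{s,t},{q,s,t}}
  W145: {{s},{q,s},{s,t},{q,s,t}}
  W234: {{p,u}} {{t,u}}
  W235: {{t,u}}
  W245: {{t,u}}
  W345: {{s},{q,s},{q,t},{s,t},{q,s,t}} {{t,u}}
  W1234: {{p,u}}
  W1345: {{s},{q,s},{s,t},{q,s,t}}
  W2345: {{t,u}}
C dims 9,16,12,3; δ0: rk 7, SNF 1^7; δ1: rk 9, SNF 1^9; δ2: rk 3, SNF 1^3
degree 0: 9−7−0 = 2 → Ȟ^0 ≅ Z^2
degree 1: 16−9−7 = 0 → Ȟ^1 ≅ 0
degree 2: 12−3−9 = 0 → Ȟ^2 ≅ 0


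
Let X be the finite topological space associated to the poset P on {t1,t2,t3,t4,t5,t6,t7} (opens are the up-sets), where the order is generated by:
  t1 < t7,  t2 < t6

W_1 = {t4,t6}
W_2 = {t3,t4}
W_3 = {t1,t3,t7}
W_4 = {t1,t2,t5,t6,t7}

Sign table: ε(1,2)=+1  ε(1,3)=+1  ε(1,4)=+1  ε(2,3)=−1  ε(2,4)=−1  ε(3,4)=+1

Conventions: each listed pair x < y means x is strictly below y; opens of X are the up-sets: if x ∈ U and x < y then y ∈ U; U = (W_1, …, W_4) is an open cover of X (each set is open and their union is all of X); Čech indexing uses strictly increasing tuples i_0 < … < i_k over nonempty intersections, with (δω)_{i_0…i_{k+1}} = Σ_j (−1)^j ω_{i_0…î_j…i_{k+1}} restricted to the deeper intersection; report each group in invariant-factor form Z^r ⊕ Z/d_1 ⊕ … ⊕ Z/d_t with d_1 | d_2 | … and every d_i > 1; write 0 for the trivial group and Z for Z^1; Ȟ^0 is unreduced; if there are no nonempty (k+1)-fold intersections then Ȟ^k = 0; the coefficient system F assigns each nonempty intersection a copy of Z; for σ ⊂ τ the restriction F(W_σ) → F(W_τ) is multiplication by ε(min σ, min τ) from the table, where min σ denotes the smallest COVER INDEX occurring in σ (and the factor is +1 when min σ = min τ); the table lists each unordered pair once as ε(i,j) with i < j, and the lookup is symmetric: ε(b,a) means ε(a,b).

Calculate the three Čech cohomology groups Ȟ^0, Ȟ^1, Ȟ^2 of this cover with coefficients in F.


intersection data:
  W12={t4} W14={t6} W23={t3} W34={t1,t7}
C dims 4,4; δ0: rk 4, SNF 1^3·2
Ȟ^0 = (4 − 4) − 0 = 0, so Ȟ^0 ≅ 0
Ȟ^1 = (4 − 0) − 4 = 0 plus torsion [2], so Ȟ^1 ≅ Z/2
Ȟ^2 = (0 − 0) − 0 = 0, so Ȟ^2 ≅ 0

Ȟ^0 ≅ 0; Ȟ^1 ≅ Z/2; Ȟ^2 ≅ 0


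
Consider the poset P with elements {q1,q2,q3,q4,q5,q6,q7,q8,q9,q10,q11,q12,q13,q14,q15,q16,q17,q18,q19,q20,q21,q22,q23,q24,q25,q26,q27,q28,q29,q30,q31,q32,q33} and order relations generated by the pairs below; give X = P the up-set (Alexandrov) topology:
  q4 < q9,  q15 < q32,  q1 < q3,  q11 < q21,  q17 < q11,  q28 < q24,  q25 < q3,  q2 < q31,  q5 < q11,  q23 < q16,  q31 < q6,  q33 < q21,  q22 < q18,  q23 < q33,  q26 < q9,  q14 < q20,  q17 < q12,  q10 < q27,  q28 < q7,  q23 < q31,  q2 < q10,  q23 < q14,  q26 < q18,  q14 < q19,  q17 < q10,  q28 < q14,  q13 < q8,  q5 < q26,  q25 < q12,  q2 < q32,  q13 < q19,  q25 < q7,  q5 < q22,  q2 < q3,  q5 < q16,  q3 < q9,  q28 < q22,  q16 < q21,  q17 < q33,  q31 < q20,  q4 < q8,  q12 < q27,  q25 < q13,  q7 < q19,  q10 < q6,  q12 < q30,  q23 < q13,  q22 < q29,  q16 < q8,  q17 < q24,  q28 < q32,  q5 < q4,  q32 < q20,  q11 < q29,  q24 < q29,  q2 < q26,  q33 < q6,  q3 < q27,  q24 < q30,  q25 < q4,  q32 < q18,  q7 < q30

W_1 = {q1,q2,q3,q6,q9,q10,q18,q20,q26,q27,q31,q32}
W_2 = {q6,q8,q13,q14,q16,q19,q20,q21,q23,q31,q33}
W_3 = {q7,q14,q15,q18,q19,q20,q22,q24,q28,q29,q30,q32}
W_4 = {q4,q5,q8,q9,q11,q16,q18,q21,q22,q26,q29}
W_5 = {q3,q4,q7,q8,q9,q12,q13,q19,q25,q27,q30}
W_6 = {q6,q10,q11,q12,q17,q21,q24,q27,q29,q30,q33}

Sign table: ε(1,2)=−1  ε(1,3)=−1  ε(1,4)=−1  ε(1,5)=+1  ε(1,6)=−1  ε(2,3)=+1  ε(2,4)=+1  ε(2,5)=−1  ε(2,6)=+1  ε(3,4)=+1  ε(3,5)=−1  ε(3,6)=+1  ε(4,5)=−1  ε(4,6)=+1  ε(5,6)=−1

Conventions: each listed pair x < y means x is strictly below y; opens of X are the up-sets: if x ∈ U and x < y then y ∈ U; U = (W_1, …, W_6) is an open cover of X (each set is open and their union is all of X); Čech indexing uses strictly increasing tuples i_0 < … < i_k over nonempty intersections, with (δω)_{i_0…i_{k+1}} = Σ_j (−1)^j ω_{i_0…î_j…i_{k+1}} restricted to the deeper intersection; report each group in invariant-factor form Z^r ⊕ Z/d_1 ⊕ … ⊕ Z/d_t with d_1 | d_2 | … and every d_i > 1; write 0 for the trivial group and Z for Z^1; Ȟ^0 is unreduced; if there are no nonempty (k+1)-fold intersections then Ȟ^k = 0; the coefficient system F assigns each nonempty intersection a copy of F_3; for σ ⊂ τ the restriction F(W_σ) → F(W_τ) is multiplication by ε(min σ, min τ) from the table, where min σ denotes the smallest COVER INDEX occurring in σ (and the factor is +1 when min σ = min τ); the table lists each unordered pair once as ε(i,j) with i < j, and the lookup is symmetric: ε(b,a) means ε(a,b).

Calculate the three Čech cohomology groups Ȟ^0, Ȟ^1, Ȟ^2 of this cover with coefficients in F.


intersection data:
  W12={q6,q20,q31} W13={q18,q20,q32} W14={q9,q18,q26} W15={q3,q9,q27} W16={q6,q10,q27} W23={q14,q19,q20} W24={q8,q16,q21} W25={q8,q13,q19} W26={q6,q21,q33} W34={q18,q22,q29} W35={q7,q19,q30} W36={q24,q29,q30} W45={q4,q8,q9} W46={q11,q21,q29} W56={q12,q27,q30}
  W123={q20} W126={q6} W134={q18} W145={q9} W156={q27} W235={q19} W245={q8} W246={q21} W346={q29} W356={q30}
C dims 6,15,10; δ0: rk_F3 5; δ1: rk_F3 10
Ȟ^0 = (6 − 5) − 0 = 1, so Ȟ^0 ≅ Z/3
Ȟ^1 = (15 − 10) − 5 = 0, so Ȟ^1 ≅ 0
Ȟ^2 = (10 − 0) − 10 = 0, so Ȟ^2 ≅ 0

Ȟ^0 ≅ Z/3; Ȟ^1 ≅ 0; Ȟ^2 ≅ 0


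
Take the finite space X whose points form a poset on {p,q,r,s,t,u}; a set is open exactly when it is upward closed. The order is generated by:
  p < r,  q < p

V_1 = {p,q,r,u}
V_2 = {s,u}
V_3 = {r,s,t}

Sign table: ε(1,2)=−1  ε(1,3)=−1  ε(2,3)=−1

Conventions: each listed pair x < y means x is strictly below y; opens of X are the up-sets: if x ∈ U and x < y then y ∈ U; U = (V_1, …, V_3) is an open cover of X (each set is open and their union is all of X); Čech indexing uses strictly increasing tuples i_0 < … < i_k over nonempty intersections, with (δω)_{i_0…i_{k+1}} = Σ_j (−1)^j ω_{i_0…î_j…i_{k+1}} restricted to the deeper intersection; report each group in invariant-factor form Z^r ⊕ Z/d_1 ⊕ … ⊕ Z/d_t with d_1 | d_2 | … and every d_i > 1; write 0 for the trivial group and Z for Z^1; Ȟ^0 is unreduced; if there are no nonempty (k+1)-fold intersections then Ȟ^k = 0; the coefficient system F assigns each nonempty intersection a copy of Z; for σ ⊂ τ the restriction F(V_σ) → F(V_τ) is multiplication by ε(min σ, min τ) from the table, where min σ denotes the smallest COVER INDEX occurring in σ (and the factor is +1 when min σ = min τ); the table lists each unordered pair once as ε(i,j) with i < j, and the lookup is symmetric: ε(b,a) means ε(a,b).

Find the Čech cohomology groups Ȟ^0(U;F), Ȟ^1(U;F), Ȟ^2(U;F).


nonempty intersections:
  V12={u} V13={r} V23={s}
C dims 3,3; δ0: rk 3, SNF 1^2·2
Ȟ^0: (3−3)−0=0 ⇒ 0
Ȟ^1: (3−0)−3=0 plus torsion [2] ⇒ Z/2
Ȟ^2: (0−0)−0=0 ⇒ 0

Ȟ^0 ≅ 0; Ȟ^1 ≅ Z/2; Ȟ^2 ≅ 0


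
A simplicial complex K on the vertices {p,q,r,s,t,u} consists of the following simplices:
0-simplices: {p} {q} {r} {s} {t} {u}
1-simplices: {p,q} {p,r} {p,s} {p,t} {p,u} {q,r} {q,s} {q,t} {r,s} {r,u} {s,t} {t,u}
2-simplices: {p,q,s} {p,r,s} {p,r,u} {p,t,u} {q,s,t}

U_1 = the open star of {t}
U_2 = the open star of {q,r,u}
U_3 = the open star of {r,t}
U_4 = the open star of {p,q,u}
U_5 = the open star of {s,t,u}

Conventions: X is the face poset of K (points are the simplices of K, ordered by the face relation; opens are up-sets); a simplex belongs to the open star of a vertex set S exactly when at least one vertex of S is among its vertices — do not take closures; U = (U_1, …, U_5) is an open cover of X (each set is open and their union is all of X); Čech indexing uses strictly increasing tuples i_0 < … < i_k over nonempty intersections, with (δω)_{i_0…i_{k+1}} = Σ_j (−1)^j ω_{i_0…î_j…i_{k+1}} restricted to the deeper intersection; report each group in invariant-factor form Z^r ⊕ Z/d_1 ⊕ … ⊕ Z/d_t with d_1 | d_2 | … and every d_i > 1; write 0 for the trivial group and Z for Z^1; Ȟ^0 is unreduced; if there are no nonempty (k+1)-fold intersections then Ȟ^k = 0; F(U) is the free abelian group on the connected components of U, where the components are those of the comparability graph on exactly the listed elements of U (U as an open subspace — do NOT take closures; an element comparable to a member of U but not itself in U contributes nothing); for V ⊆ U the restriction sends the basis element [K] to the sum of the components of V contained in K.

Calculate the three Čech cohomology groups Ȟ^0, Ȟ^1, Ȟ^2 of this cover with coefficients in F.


cover nerve:
  U1={{t},{p,t},{q,t},{s,t},{t,u},{p,t,u},{q,s,t}} U2={{q},{r},{u},{p,q},{p,r},{p,u},{q,r},{q,s},{q,t},{r,s},{r,u},{t,u},{p,q,s},{p,r,s},{p,r,u},{p,t,u},{q,s,t}} U3={{r},{t},{p,r},{p,t},{q,r},{q,t},{r,s},{r,u},{s,t},{t,u},{p,r,s},{p,r,u},{p,t,u},{q,s,t}} U4={{p},{q},{u},{p,q},{p,r},{p,s},{p,t},{p,u},{q,r},{q,s},{q,t},{r,u},{t,u},{p,q,s},{p,r,s},{p,r,u},{p,t,u},{q,s,t}} U5={{s},{t},{u},{p,s},{p,t},{p,u},{q,s},{q,t},{r,s},{r,u},{s,t},{t,u},{p,q,s},{p,r,s},{p,r,u},{p,t,u},{q,s,t}}
  U12={{q,t},{t,u},{p,t,u},{q,s,t}} U13={{t},{p,t},{q,t},{s,t},{t,u},{p,t,u},{q,s,t}} U14={{p,t},{q,t},{t,u},{p,t,u},{q,s,t}} U15={{t},{p,t},{q,t},{s,t},{t,u},{p,t,u},{q,s,t}} U23={{r},{p,r},{q,r},{q,t},{r,s},{r,u},{t,u},{p,r,s},{p,r,u},{p,t,u},{q,s,t}} U24={{q},{u},{p,q},{p,r},{p,u},{q,r},{q,s},{q,t},{r,u},{t,u},{p,q,s},{p,r,s},{p,r,u},{p,t,u},{q,s,t}} U25={{u},{p,u},{q,s},{q,t},{r,s},{r,u},{t,u},{p,q,s},{p,r,s},{p,r,u},{p,t,u},{q,s,t}} U34={{p,r},{p,t},{q,r},{q,t},{r,u},{t,u},{p,r,s},{p,r,u},{p,t,u},{q,s,t}} U35={{t},{p,t},{q,t},{r,s},{r,u},{s,t},{t,u},{p,r,s},{p,r,u},{p,t,u},{q,s,t}} U45={{u},{p,s},{p,t},{p,u},{q,s},{q,t},{r,u},{t,u},{p,q,s},{p,r,s},{p,r,u},{p,t,u},{q,s,t}}
  U123={{q,t},{t,u},{p,t,u},{q,s,t}} U124={{q,t},{t,u},{p,t,u},{q,s,t}} U125={{q,t},{t,u},{p,t,u},{q,s,t}} U134={{p,t},{q,t},{t,u},{p,t,u},{q,s,t}} U135={{t},{p,t},{q,t},{s,t},{t,u},{p,t,u},{q,s,t}} U145={{p,t},{q,t},{t,u},{p,t,u},{q,s,t}} U234={{p,r},{q,r},{q,t},{r,u},{t,u},{p,r,s},{p,r,u},{p,t,u},{q,s,t}} U235={{q,t},{r,s},{r,u},{t,u},{p,r,s},{p,r,u},{p,t,u},{q,s,t}} U245={{u},{p,u},{q,s},{q,t},{r,u},{t,u},{p,q,s},{p,r,s},{p,r,u},{p,t,u},{q,s,t}} U345={{p,t},{q,t},{r,u},{t,u},{p,r,s},{p,r,u},{p,t,u},{q,s,t}}
  U1234={{q,t},{t,u},{p,t,u},{q,s,t}} U1235={{q,t},{t,u},{p,t,u},{q,s,t}} U1245={{q,t},{t,u},{p,t,u},{q,s,t}} U1345={{p,t},{q,t},{t,u},{p,t,u},{q,s,t}} U2345={{q,t},{r,u},{t,u},{p,r,s},{p,r,u},{p,t,u},{q,s,t}}
  U12345={{q,t},{t,u},{p,t,u},{q,s,t}}
components per intersection:
  U1: {{t},{p,t},{q,t},{s,t},{t,u},{p,t,u},{q,s,t}}
  U2: {{q},{r},{u},{p,q},{p,r},{p,u},{q,r},{q,s},{q,t},{r,s},{r,u},{t,u},{p,q,s},{p,r,s},{p,r,u},{p,t,u},{q,s,t}}
  U3: {{r},{p,r},{q,r},{r,s},{r,u},{p,r,s},{p,r,u}} {{t},{p,t},{q,t},{s,t},{t,u},{p,t,u},{q,s,t}}
  U4: {{p},{q},{u},{p,q},{p,r},{p,s},{p,t},{p,u},{q,r},{q,s},{q,t},{r,u},{t,u},{p,q,s},{p,r,s},{p,r,u},{p,t,u},{q,s,t}}
  U5: {{s},{t},{u},{p,s},{p,t},{p,u},{q,s},{q,t},{r,s},{r,u},{s,t},{t,u},{p,q,s},{p,r,s},{p,r,u},{p,t,u},{q,s,t}}
  U12: {{q,t},{q,s,t}} {{t,u},{p,t,u}}
  U13: {{t},{p,t},{q,t},{s,t},{t,u},{p,t,u},{q,s,t}}
  U14: {{p,t},{t,u},{p,t,u}} {{q,t},{q,s,t}}
  U15: {{t},{p,t},{q,t},{s,t},{t,u},{p,t,u},{q,s,t}}
  U23: {{r},{p,r},{q,r},{r,s},{r,u},{p,r,s},{p,r,u}} {{q,t},{q,s,t}} {{t,u},{p,t,u}}
  U24: {{q},{p,q},{q,r},{q,s},{q,t},{p,q,s},{q,s,t}} {{u},{p,r},{p,u},{r,u},{t,u},{p,r,s},{p,r,u},{p,t,u}}
  U25: {{u},{p,u},{r,u},{t,u},{p,r,u},{p,t,u}} {{q,s},{q,t},{p,q,s},{q,s,t}} {{r,s},{p,r,s}}
  U34: {{p,r},{r,u},{p,r,s},{p,r,u}} {{p,t},{t,u},{p,t,u}} {{q,r}} {{q,t},{q,s,t}}
  U35: {{t},{p,t},{q,t},{s,t},{t,u},{p,t,u},{q,s,t}} {{r,s},{p,r,s}} {{r,u},{p,r,u}}
  U45: {{u},{p,t},{p,u},{r,u},{t,u},{p,r,u},{p,t,u}} {{p,s},{q,s},{q,t},{p,q,s},{p,r,s},{q,s,t}}
  U123: {{q,t},{q,s,t}} {{t,u},{p,t,u}}
  U124: {{q,t},{q,s,t}} {{t,u},{p,t,u}}
  U125: {{q,t},{q,s,t}} {{t,u},{p,t,u}}
  U134: {{p,t},{t,u},{p,t,u}} {{q,t},{q,s,t}}
  U135: {{t},{p,t},{q,t},{s,t},{t,u},{p,t,u},{q,s,t}}
  U145: {{p,t},{t,u},{p,t,u}} {{q,t},{q,s,t}}
  U234: {{p,r},{r,u},{p,r,s},{p,r,u}} {{q,r}} {{q,t},{q,s,t}} {{t,u},{p,t,u}}
  U235: {{q,t},{q,s,t}} {{r,s},{p,r,s}} {{r,u},{p,r,u}} {{t,u},{p,t,u}}
  U245: {{u},{p,u},{r,u},{t,u},{p,r,u},{p,t,u}} {{q,s},{q,t},{p,q,s},{q,s,t}} {{p,r,s}}
  U345: {{p,t},{t,u},{p,t,u}} {{q,t},{q,s,t}} {{r,u},{p,r,u}} {{p,r,s}}
  U1234: {{q,t},{q,s,t}} {{t,u},{p,t,u}}
  U1235: {{q,t},{q,s,t}} {{t,u},{p,t,u}}
  U1245: {{q,t},{q,s,t}} {{t,u},{p,t,u}}
  U1345: {{p,t},{t,u},{p,t,u}} {{q,t},{q,s,t}}
  U2345: {{q,t},{q,s,t}} {{r,u},{p,r,u}} {{t,u},{p,t,u}} {{p,r,s}}
  U12345: {{q,t},{q,s,t}} {{t,u},{p,t,u}}
C dims 6,23,26,12; δ0: rk 5, SNF 1^5; δ1: rk 16, SNF 1^16; δ2: rk 10, SNF 1^10
Ȟ^0: (6−5)−0=1 ⇒ Z
Ȟ^1: (23−16)−5=2 ⇒ Z^2
Ȟ^2: (26−10)−16=0 ⇒ 0

Ȟ^0 = Z, Ȟ^1 = Z^2, Ȟ^2 = 0


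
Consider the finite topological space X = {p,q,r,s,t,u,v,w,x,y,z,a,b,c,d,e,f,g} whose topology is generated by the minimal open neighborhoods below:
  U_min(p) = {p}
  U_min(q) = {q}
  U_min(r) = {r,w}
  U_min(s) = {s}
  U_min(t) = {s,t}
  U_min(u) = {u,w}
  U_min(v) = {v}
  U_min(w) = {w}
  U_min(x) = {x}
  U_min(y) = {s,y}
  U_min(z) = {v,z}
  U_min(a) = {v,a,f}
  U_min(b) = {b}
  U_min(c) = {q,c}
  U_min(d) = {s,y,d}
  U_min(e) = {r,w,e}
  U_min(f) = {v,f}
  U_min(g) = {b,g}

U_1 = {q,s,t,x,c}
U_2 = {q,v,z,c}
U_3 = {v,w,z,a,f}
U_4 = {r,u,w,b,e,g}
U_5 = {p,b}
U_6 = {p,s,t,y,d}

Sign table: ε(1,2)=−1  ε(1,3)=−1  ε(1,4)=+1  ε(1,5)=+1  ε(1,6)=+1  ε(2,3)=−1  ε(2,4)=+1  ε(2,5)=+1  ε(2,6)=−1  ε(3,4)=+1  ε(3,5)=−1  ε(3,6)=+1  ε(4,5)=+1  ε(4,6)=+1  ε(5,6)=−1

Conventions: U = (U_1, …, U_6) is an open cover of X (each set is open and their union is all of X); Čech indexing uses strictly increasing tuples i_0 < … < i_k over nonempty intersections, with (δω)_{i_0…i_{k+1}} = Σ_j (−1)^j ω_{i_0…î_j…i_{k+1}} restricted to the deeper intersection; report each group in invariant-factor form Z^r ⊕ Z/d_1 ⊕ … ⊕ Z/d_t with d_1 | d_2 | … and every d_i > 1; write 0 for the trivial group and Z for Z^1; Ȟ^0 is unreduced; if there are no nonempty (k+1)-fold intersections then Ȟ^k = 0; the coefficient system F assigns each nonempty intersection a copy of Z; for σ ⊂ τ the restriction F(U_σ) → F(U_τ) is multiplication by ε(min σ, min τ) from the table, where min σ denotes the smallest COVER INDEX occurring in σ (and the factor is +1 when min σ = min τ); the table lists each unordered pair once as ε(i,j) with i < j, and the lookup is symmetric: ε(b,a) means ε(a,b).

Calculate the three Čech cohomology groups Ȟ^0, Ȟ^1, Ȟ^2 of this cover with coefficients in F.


Ȟ^0(U;F) ≅ 0; Ȟ^1(U;F) ≅ Z/2; Ȟ^2(U;F) ≅ 0

nerve of the cover:
  U12={q,c} U16={s,t} U23={v,z} U34={w} U45={b} U56={p}
C dims 6,6; δ0: rk 6, SNF 1^5·2
Ȟ^0 = (6 − 6) − 0 = 0, so Ȟ^0 ≅ 0
Ȟ^1 = (6 − 0) − 6 = 0 plus torsion [2], so Ȟ^1 ≅ Z/2
Ȟ^2 = (0 − 0) − 0 = 0, so Ȟ^2 ≅ 0


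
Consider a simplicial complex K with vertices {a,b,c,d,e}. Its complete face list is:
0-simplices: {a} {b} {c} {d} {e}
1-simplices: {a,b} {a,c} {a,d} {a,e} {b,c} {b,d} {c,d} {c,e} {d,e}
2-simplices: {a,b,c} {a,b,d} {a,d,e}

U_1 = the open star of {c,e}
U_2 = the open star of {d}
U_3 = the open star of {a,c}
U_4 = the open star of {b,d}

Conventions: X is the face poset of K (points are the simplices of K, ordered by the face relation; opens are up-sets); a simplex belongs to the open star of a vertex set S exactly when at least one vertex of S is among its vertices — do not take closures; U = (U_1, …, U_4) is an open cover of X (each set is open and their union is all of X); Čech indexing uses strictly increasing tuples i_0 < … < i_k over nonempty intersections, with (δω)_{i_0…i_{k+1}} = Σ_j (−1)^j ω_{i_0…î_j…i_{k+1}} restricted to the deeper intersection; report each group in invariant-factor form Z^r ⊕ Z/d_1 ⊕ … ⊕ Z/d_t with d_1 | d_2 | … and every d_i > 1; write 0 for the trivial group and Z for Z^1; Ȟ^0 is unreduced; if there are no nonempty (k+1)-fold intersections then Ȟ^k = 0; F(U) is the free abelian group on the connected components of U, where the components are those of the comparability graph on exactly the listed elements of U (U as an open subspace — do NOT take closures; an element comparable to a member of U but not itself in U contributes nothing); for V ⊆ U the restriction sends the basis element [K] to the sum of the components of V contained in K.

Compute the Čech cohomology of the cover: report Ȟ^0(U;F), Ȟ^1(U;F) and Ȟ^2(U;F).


cover nerve:
  U1={{c},{e},{a,c},{a,e},{b,c},{c,d},{c,e},{d,e},{a,b,c},{a,d,e}} U2={{d},{a,d},{b,d},{c,d},{d,e},{a,b,d},{a,d,e}} U3={{a},{c},{a,b},{a,c},{a,d},{a,e},{b,c},{c,d},{c,e},{a,b,c},{a,b,d},{a,d,e}} U4={{b},{d},{a,b},{a,d},{b,c},{b,d},{c,d},{d,e},{a,b,c},{a,b,d},{a,d,e}}
  U12={{c,d},{d,e},{a,d,e}} U13={{c},{a,c},{a,e},{b,c},{c,d},{c,e},{a,b,c},{a,d,e}} U14={{b,c},{c,d},{d,e},{a,b,c},{a,d,e}} U23={{a,d},{c,d},{a,b,d},{a,d,e}} U24={{d},{a,d},{b,d},{c,d},{d,e},{a,b,d},{a,d,e}} U34={{a,b},{a,d},{b,c},{c,d},{a,b,c},{a,b,d},{a,d,e}}
  U123={{c,d},{a,d,e}} U124={{c,d},{d,e},{a,d,e}} U134={{b,c},{c,d},{a,b,c},{a,d,e}} U234={{a,d},{c,d},{a,b,d},{a,d,e}}
  U1234={{c,d},{a,d,e}}
components per intersection:
  U1: {{c},{e},{a,c},{a,e},{b,c},{c,d},{c,e},{d,e},{a,b,c},{a,d,e}}
  U2: {{d},{a,d},{b,d},{c,d},{d,e},{a,b,d},{a,d,e}}
  U3: {{a},{c},{a,b},{a,c},{a,d},{a,e},{b,c},{c,d},{c,e},{a,b,c},{a,b,d},{a,d,e}}
  U4: {{b},{d},{a,b},{a,d},{b,c},{b,d},{c,d},{d,e},{a,b,c},{a,b,d},{a,d,e}}
  U12: {{c,d}} {{d,e},{a,d,e}}
  U13: {{c},{a,c},{b,c},{c,d},{c,e},{a,b,c}} {{a,e},{a,d,e}}
  U14: {{b,c},{a,b,c}} {{c,d}} {{d,e},{a,d,e}}
  U23: {{a,d},{a,b,d},{a,d,e}} {{c,d}}
  U24: {{d},{a,d},{b,d},{c,d},{d,e},{a,b,d},{a,d,e}}
  U34: {{a,b},{a,d},{b,c},{a,b,c},{a,b,d},{a,d,e}} {{c,d}}
  U123: {{c,d}} {{a,d,e}}
  U124: {{c,d}} {{d,e},{a,d,e}}
  U134: {{b,c},{a,b,c}} {{c,d}} {{a,d,e}}
  U234: {{a,d},{a,b,d},{a,d,e}} {{c,d}}
  U1234: {{c,d}} {{a,d,e}}
C dims 4,12,9,2; δ0: rk 3, SNF 1^3; δ1: rk 7, SNF 1^7; δ2: rk 2, SNF 1^2
Ȟ^0: (4−3)−0=1 ⇒ Z
Ȟ^1: (12−7)−3=2 ⇒ Z^2
Ȟ^2: (9−2)−7=0 ⇒ 0

Ȟ^0 = Z, Ȟ^1 = Z^2, Ȟ^2 = 0


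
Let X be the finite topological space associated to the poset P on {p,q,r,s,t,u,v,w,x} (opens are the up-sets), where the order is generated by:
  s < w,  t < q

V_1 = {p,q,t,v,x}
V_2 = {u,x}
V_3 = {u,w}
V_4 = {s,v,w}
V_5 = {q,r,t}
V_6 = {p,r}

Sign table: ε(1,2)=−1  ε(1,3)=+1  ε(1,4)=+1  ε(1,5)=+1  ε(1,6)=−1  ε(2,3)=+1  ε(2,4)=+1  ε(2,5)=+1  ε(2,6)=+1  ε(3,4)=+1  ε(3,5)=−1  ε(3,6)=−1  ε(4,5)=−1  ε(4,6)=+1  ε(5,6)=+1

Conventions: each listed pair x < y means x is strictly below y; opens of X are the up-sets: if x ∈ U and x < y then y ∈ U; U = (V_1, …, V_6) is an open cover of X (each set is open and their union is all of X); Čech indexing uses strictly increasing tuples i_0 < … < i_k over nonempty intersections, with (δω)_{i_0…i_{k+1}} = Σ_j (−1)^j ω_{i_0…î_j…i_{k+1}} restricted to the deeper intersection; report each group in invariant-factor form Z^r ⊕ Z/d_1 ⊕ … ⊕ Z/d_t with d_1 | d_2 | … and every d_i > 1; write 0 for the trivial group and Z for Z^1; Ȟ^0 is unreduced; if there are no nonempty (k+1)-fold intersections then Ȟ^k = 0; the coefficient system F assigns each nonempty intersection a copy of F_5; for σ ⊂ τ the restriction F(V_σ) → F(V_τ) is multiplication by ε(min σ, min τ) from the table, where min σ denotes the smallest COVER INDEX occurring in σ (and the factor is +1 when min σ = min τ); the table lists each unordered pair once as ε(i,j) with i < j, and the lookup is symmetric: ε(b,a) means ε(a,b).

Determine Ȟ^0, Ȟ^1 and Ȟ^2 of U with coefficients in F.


Ȟ^0 = 0,  Ȟ^1 = Z/5,  Ȟ^2 = 0

nonempty overlaps:
  V12={x} V14={v} V15={q,t} V16={p} V23={u} V34={w} V56={r}
C dims 6,7; δ0: rk_F5 6
degree 0: 6−6−0 = 0 → Ȟ^0 ≅ 0
degree 1: 7−0−6 = 1 → Ȟ^1 ≅ Z/5
degree 2: 0−0−0 = 0 → Ȟ^2 ≅ 0


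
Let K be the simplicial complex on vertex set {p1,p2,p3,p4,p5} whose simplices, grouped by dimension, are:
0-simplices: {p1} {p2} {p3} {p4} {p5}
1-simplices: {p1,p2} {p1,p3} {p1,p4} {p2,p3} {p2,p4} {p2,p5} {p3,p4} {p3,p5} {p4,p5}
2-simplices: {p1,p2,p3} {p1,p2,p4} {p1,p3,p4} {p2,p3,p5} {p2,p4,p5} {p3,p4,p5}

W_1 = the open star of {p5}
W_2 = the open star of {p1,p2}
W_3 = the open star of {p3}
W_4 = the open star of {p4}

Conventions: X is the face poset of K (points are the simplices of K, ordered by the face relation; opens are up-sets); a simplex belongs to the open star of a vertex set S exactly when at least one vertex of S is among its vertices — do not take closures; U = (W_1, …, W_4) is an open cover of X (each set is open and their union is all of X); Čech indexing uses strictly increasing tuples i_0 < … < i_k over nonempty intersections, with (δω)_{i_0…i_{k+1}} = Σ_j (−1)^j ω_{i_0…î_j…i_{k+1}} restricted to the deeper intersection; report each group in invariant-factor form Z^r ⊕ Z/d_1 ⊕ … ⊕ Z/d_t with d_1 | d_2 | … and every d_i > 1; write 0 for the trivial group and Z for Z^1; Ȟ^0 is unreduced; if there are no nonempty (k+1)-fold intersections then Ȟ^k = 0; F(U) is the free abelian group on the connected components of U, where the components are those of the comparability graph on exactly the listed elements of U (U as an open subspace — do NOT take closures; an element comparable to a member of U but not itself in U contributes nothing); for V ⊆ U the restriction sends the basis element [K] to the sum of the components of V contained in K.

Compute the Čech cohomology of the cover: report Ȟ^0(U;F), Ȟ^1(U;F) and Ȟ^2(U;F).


nerve simplices:
  W1={{p5},{p2,p5},{p3,p5},{p4,p5},{p2,p3,p5},{p2,p4,p5},{p3,p4,p5}} W2={{p1},{p2},{p1,p2},{p1,p3},{p1,p4},{p2,p3},{p2,p4},{p2,p5},{p1,p2,p3},{p1,p2,p4},{p1,p3,p4},{p2,p3,p5},{p2,p4,p5}} W3={{p3},{p1,p3},{p2,p3},{p3,p4},{p3,p5},{p1,p2,p3},{p1,p3,p4},{p2,p3,p5},{p3,p4,p5}} W4={{p4},{p1,p4},{p2,p4},{p3,p4},{p4,p5},{p1,p2,p4},{p1,p3,p4},{p2,p4,p5},{p3,p4,p5}}
  W12={{p2,p5},{p2,p3,p5},{p2,p4,p5}} W13={{p3,p5},{p2,p3,p5},{p3,p4,p5}} W14={{p4,p5},{p2,p4,p5},{p3,p4,p5}} W23={{p1,p3},{p2,p3},{p1,p2,p3},{p1,p3,p4},{p2,p3,p5}} W24={{p1,p4},{p2,p4},{p1,p2,p4},{p1,p3,p4},{p2,p4,p5}} W34={{p3,p4},{p1,p3,p4},{p3,p4,p5}}
  W123={{p2,p3,p5}} W124={{p2,p4,p5}} W134={{p3,p4,p5}} W234={{p1,p3,p4}}
components per intersection:
  W1: {{p5},{p2,p5},{p3,p5},{p4,p5},{p2,p3,p5},{p2,p4,p5},{p3,p4,p5}}
  W2: {{p1},{p2},{p1,p2},{p1,p3},{p1,p4},{p2,p3},{p2,p4},{p2,p5},{p1,p2,p3},{p1,p2,p4},{p1,p3,p4},{p2,p3,p5},{p2,p4,p5}}
  W3: {{p3},{p1,p3},{p2,p3},{p3,p4},{p3,p5},{p1,p2,p3},{p1,p3,p4},{p2,p3,p5},{p3,p4,p5}}
  W4: {{p4},{p1,p4},{p2,p4},{p3,p4},{p4,p5},{p1,p2,p4},{p1,p3,p4},{p2,p4,p5},{p3,p4,p5}}
  W12: {{p2,p5},{p2,p3,p5},{p2,p4,p5}}
  W13: {{p3,p5},{p2,p3,p5},{p3,p4,p5}}
  W14: {{p4,p5},{p2,p4,p5},{p3,p4,p5}}
  W23: {{p1,p3},{p2,p3},{p1,p2,p3},{p1,p3,p4},{p2,p3,p5}}
  W24: {{p1,p4},{p2,p4},{p1,p2,p4},{p1,p3,p4},{p2,p4,p5}}
  W34: {{p3,p4},{p1,p3,p4},{p3,p4,p5}}
  W123: {{p2,p3,p5}}
  W124: {{p2,p4,p5}}
  W134: {{p3,p4,p5}}
  W234: {{p1,p3,p4}}
C dims 4,6,4; δ0: rk 3, SNF 1^3; δ1: rk 3, SNF 1^3
degree 0: 4−3−0 = 1 → Ȟ^0 ≅ Z
degree 1: 6−3−3 = 0 → Ȟ^1 ≅ 0
degree 2: 4−0−3 = 1 → Ȟ^2 ≅ Z

Ȟ^0(U;F) ≅ Z,  Ȟ^1(U;F) ≅ 0,  Ȟ^2(U;F) ≅ Z
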